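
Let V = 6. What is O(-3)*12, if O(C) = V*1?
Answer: 72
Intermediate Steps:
O(C) = 6 (O(C) = 6*1 = 6)
O(-3)*12 = 6*12 = 72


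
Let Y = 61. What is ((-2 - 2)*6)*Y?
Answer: -1464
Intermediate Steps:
((-2 - 2)*6)*Y = ((-2 - 2)*6)*61 = -4*6*61 = -24*61 = -1464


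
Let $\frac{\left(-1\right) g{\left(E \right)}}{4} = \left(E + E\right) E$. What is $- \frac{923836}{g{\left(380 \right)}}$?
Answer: $\frac{230959}{288800} \approx 0.79972$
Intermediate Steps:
$g{\left(E \right)} = - 8 E^{2}$ ($g{\left(E \right)} = - 4 \left(E + E\right) E = - 4 \cdot 2 E E = - 4 \cdot 2 E^{2} = - 8 E^{2}$)
$- \frac{923836}{g{\left(380 \right)}} = - \frac{923836}{\left(-8\right) 380^{2}} = - \frac{923836}{\left(-8\right) 144400} = - \frac{923836}{-1155200} = \left(-923836\right) \left(- \frac{1}{1155200}\right) = \frac{230959}{288800}$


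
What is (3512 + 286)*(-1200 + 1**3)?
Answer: -4553802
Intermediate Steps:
(3512 + 286)*(-1200 + 1**3) = 3798*(-1200 + 1) = 3798*(-1199) = -4553802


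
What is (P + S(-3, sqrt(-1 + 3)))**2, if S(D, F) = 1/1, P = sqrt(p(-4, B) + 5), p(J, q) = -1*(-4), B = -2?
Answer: 16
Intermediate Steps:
p(J, q) = 4
P = 3 (P = sqrt(4 + 5) = sqrt(9) = 3)
S(D, F) = 1
(P + S(-3, sqrt(-1 + 3)))**2 = (3 + 1)**2 = 4**2 = 16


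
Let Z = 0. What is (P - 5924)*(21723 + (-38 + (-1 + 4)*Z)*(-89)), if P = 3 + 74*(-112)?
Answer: -356716945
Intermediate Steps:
P = -8285 (P = 3 - 8288 = -8285)
(P - 5924)*(21723 + (-38 + (-1 + 4)*Z)*(-89)) = (-8285 - 5924)*(21723 + (-38 + (-1 + 4)*0)*(-89)) = -14209*(21723 + (-38 + 3*0)*(-89)) = -14209*(21723 + (-38 + 0)*(-89)) = -14209*(21723 - 38*(-89)) = -14209*(21723 + 3382) = -14209*25105 = -356716945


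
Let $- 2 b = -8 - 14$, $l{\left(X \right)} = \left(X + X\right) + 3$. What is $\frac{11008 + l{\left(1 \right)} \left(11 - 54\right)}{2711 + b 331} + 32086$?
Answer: $\frac{203821065}{6352} \approx 32088.0$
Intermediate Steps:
$l{\left(X \right)} = 3 + 2 X$ ($l{\left(X \right)} = 2 X + 3 = 3 + 2 X$)
$b = 11$ ($b = - \frac{-8 - 14}{2} = \left(- \frac{1}{2}\right) \left(-22\right) = 11$)
$\frac{11008 + l{\left(1 \right)} \left(11 - 54\right)}{2711 + b 331} + 32086 = \frac{11008 + \left(3 + 2 \cdot 1\right) \left(11 - 54\right)}{2711 + 11 \cdot 331} + 32086 = \frac{11008 + \left(3 + 2\right) \left(-43\right)}{2711 + 3641} + 32086 = \frac{11008 + 5 \left(-43\right)}{6352} + 32086 = \left(11008 - 215\right) \frac{1}{6352} + 32086 = 10793 \cdot \frac{1}{6352} + 32086 = \frac{10793}{6352} + 32086 = \frac{203821065}{6352}$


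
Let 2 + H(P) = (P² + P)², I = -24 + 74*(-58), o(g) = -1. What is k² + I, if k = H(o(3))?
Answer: -4312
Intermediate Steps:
I = -4316 (I = -24 - 4292 = -4316)
H(P) = -2 + (P + P²)² (H(P) = -2 + (P² + P)² = -2 + (P + P²)²)
k = -2 (k = -2 + (-1)²*(1 - 1)² = -2 + 1*0² = -2 + 1*0 = -2 + 0 = -2)
k² + I = (-2)² - 4316 = 4 - 4316 = -4312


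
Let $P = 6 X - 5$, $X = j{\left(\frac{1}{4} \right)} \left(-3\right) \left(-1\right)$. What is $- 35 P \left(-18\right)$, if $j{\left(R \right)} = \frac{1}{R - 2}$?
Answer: $-9630$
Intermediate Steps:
$j{\left(R \right)} = \frac{1}{-2 + R}$
$X = - \frac{12}{7}$ ($X = \frac{1}{-2 + \frac{1}{4}} \left(-3\right) \left(-1\right) = \frac{1}{- \frac{7}{4}} \left(-3\right) \left(-1\right) = \left(- \frac{4}{7}\right) \left(-3\right) \left(-1\right) = \frac{12}{7} \left(-1\right) = - \frac{12}{7} \approx -1.7143$)
$P = - \frac{107}{7}$ ($P = 6 \left(- \frac{12}{7}\right) - 5 = - \frac{72}{7} - 5 = - \frac{107}{7} \approx -15.286$)
$- 35 P \left(-18\right) = \left(-35\right) \left(- \frac{107}{7}\right) \left(-18\right) = 535 \left(-18\right) = -9630$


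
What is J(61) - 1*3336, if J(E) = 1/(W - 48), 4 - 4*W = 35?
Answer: -743932/223 ≈ -3336.0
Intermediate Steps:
W = -31/4 (W = 1 - ¼*35 = 1 - 35/4 = -31/4 ≈ -7.7500)
J(E) = -4/223 (J(E) = 1/(-31/4 - 48) = 1/(-223/4) = -4/223)
J(61) - 1*3336 = -4/223 - 1*3336 = -4/223 - 3336 = -743932/223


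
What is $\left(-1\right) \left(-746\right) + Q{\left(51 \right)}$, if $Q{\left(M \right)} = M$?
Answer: $797$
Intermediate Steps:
$\left(-1\right) \left(-746\right) + Q{\left(51 \right)} = \left(-1\right) \left(-746\right) + 51 = 746 + 51 = 797$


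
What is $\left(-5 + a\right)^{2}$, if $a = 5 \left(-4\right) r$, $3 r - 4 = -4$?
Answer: $25$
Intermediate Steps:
$r = 0$ ($r = \frac{4}{3} + \frac{1}{3} \left(-4\right) = \frac{4}{3} - \frac{4}{3} = 0$)
$a = 0$ ($a = 5 \left(-4\right) 0 = \left(-20\right) 0 = 0$)
$\left(-5 + a\right)^{2} = \left(-5 + 0\right)^{2} = \left(-5\right)^{2} = 25$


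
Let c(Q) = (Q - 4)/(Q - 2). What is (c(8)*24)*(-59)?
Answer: -944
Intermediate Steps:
c(Q) = (-4 + Q)/(-2 + Q)
(c(8)*24)*(-59) = (((-4 + 8)/(-2 + 8))*24)*(-59) = ((4/6)*24)*(-59) = (((1/6)*4)*24)*(-59) = ((2/3)*24)*(-59) = 16*(-59) = -944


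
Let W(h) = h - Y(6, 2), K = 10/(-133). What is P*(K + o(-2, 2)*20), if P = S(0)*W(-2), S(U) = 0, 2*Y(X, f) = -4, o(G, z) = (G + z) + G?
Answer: 0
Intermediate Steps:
o(G, z) = z + 2*G
Y(X, f) = -2 (Y(X, f) = (½)*(-4) = -2)
K = -10/133 (K = 10*(-1/133) = -10/133 ≈ -0.075188)
W(h) = 2 + h (W(h) = h - 1*(-2) = h + 2 = 2 + h)
P = 0 (P = 0*(2 - 2) = 0*0 = 0)
P*(K + o(-2, 2)*20) = 0*(-10/133 + (2 + 2*(-2))*20) = 0*(-10/133 + (2 - 4)*20) = 0*(-10/133 - 2*20) = 0*(-10/133 - 40) = 0*(-5330/133) = 0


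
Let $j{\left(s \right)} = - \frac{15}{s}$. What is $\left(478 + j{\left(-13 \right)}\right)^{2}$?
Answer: $\frac{38800441}{169} \approx 2.2959 \cdot 10^{5}$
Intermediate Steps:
$\left(478 + j{\left(-13 \right)}\right)^{2} = \left(478 - \frac{15}{-13}\right)^{2} = \left(478 - - \frac{15}{13}\right)^{2} = \left(478 + \frac{15}{13}\right)^{2} = \left(\frac{6229}{13}\right)^{2} = \frac{38800441}{169}$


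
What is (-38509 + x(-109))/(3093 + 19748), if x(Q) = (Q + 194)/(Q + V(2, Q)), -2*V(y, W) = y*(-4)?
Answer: -808706/479661 ≈ -1.6860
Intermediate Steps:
V(y, W) = 2*y (V(y, W) = -y*(-4)/2 = -(-2)*y = 2*y)
x(Q) = (194 + Q)/(4 + Q) (x(Q) = (Q + 194)/(Q + 2*2) = (194 + Q)/(Q + 4) = (194 + Q)/(4 + Q))
(-38509 + x(-109))/(3093 + 19748) = (-38509 + (194 - 109)/(4 - 109))/(3093 + 19748) = (-38509 + 85/(-105))/22841 = (-38509 - 1/105*85)*(1/22841) = (-38509 - 17/21)*(1/22841) = -808706/21*1/22841 = -808706/479661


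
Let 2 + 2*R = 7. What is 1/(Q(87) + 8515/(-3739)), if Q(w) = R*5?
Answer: 7478/76445 ≈ 0.097822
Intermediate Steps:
R = 5/2 (R = -1 + (½)*7 = -1 + 7/2 = 5/2 ≈ 2.5000)
Q(w) = 25/2 (Q(w) = (5/2)*5 = 25/2)
1/(Q(87) + 8515/(-3739)) = 1/(25/2 + 8515/(-3739)) = 1/(25/2 + 8515*(-1/3739)) = 1/(25/2 - 8515/3739) = 1/(76445/7478) = 7478/76445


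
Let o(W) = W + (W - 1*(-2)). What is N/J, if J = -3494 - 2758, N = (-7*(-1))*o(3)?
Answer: -14/1563 ≈ -0.0089571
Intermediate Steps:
o(W) = 2 + 2*W (o(W) = W + (W + 2) = W + (2 + W) = 2 + 2*W)
N = 56 (N = (-7*(-1))*(2 + 2*3) = 7*(2 + 6) = 7*8 = 56)
J = -6252
N/J = 56/(-6252) = 56*(-1/6252) = -14/1563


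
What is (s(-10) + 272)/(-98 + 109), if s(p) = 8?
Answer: 280/11 ≈ 25.455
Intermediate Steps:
(s(-10) + 272)/(-98 + 109) = (8 + 272)/(-98 + 109) = 280/11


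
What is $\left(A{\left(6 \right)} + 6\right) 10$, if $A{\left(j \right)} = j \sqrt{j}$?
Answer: $60 + 60 \sqrt{6} \approx 206.97$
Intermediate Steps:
$A{\left(j \right)} = j^{\frac{3}{2}}$
$\left(A{\left(6 \right)} + 6\right) 10 = \left(6^{\frac{3}{2}} + 6\right) 10 = \left(6 \sqrt{6} + 6\right) 10 = \left(6 + 6 \sqrt{6}\right) 10 = 60 + 60 \sqrt{6}$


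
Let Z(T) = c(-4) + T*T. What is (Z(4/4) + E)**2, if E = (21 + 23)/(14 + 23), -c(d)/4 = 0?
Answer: 6561/1369 ≈ 4.7925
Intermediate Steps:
c(d) = 0 (c(d) = -4*0 = 0)
E = 44/37 ≈ 1.1892
Z(T) = T**2 (Z(T) = 0 + T*T = 0 + T**2 = T**2)
(Z(4/4) + E)**2 = ((4/4)**2 + 44/37)**2 = ((4*(1/4))**2 + 44/37)**2 = (1**2 + 44/37)**2 = (1 + 44/37)**2 = (81/37)**2 = 6561/1369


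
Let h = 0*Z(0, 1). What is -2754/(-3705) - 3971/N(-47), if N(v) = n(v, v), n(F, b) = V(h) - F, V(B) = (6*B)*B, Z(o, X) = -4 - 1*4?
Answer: -4861039/58045 ≈ -83.746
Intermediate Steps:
Z(o, X) = -8 (Z(o, X) = -4 - 4 = -8)
h = 0 (h = 0*(-8) = 0)
V(B) = 6*B²
n(F, b) = -F (n(F, b) = 6*0² - F = 6*0 - F = 0 - F = -F)
N(v) = -v
-2754/(-3705) - 3971/N(-47) = -2754/(-3705) - 3971/((-1*(-47))) = -2754*(-1/3705) - 3971/47 = 918/1235 - 3971*1/47 = 918/1235 - 3971/47 = -4861039/58045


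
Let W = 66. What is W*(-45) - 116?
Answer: -3086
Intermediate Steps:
W*(-45) - 116 = 66*(-45) - 116 = -2970 - 116 = -3086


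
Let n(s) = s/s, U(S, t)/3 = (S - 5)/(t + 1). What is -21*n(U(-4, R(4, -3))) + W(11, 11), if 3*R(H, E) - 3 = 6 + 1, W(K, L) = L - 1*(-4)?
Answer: -6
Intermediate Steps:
W(K, L) = 4 + L (W(K, L) = L + 4 = 4 + L)
R(H, E) = 10/3 (R(H, E) = 1 + (6 + 1)/3 = 1 + (⅓)*7 = 1 + 7/3 = 10/3)
U(S, t) = 3*(-5 + S)/(1 + t) (U(S, t) = 3*((S - 5)/(t + 1)) = 3*((-5 + S)/(1 + t)) = 3*(-5 + S)/(1 + t))
n(s) = 1
-21*n(U(-4, R(4, -3))) + W(11, 11) = -21*1 + (4 + 11) = -21 + 15 = -6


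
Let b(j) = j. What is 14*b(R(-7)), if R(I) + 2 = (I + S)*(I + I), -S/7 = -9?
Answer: -11004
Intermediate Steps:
S = 63 (S = -7*(-9) = 63)
R(I) = -2 + 2*I*(63 + I) (R(I) = -2 + (I + 63)*(I + I) = -2 + (63 + I)*(2*I) = -2 + 2*I*(63 + I))
14*b(R(-7)) = 14*(-2 + 2*(-7)² + 126*(-7)) = 14*(-2 + 2*49 - 882) = 14*(-2 + 98 - 882) = 14*(-786) = -11004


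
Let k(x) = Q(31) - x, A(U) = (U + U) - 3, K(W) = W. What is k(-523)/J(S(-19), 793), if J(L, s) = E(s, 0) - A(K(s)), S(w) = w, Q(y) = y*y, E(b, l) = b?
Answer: -742/395 ≈ -1.8785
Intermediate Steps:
Q(y) = y**2
A(U) = -3 + 2*U (A(U) = 2*U - 3 = -3 + 2*U)
J(L, s) = 3 - s (J(L, s) = s - (-3 + 2*s) = s + (3 - 2*s) = 3 - s)
k(x) = 961 - x (k(x) = 31**2 - x = 961 - x)
k(-523)/J(S(-19), 793) = (961 - 1*(-523))/(3 - 1*793) = (961 + 523)/(3 - 793) = 1484/(-790) = 1484*(-1/790) = -742/395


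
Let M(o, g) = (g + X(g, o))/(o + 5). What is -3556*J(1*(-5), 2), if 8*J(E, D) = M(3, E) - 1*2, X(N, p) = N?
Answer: 11557/8 ≈ 1444.6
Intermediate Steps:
M(o, g) = 2*g/(5 + o) (M(o, g) = (g + g)/(o + 5) = (2*g)/(5 + o) = 2*g/(5 + o))
J(E, D) = -1/4 + E/32 (J(E, D) = (2*E/(5 + 3) - 1*2)/8 = (2*E/8 - 2)/8 = (2*E*(1/8) - 2)/8 = (E/4 - 2)/8 = (-2 + E/4)/8 = -1/4 + E/32)
-3556*J(1*(-5), 2) = -3556*(-1/4 + (1*(-5))/32) = -3556*(-1/4 + (1/32)*(-5)) = -3556*(-1/4 - 5/32) = -3556*(-13/32) = 11557/8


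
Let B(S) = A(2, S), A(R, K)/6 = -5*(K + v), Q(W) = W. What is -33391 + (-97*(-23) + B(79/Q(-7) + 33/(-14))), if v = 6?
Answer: -216515/7 ≈ -30931.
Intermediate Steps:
A(R, K) = -180 - 30*K (A(R, K) = 6*(-5*(K + 6)) = 6*(-5*(6 + K)) = 6*(-30 - 5*K) = -180 - 30*K)
B(S) = -180 - 30*S
-33391 + (-97*(-23) + B(79/Q(-7) + 33/(-14))) = -33391 + (-97*(-23) + (-180 - 30*(79/(-7) + 33/(-14)))) = -33391 + (2231 + (-180 - 30*(79*(-⅐) + 33*(-1/14)))) = -33391 + (2231 + (-180 - 30*(-79/7 - 33/14))) = -33391 + (2231 + (-180 - 30*(-191/14))) = -33391 + (2231 + (-180 + 2865/7)) = -33391 + (2231 + 1605/7) = -33391 + 17222/7 = -216515/7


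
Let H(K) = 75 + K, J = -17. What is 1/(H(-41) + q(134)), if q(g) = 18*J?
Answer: -1/272 ≈ -0.0036765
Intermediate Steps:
q(g) = -306 (q(g) = 18*(-17) = -306)
1/(H(-41) + q(134)) = 1/((75 - 41) - 306) = 1/(34 - 306) = 1/(-272) = -1/272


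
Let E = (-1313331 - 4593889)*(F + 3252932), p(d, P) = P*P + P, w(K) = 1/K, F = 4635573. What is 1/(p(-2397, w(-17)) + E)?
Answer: -289/13467149872262916 ≈ -2.1460e-14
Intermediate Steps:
p(d, P) = P + P² (p(d, P) = P² + P = P + P²)
E = -46599134506100 (E = (-1313331 - 4593889)*(4635573 + 3252932) = -5907220*7888505 = -46599134506100)
1/(p(-2397, w(-17)) + E) = 1/((1 + 1/(-17))/(-17) - 46599134506100) = 1/(-(1 - 1/17)/17 - 46599134506100) = 1/(-1/17*16/17 - 46599134506100) = 1/(-16/289 - 46599134506100) = 1/(-13467149872262916/289) = -289/13467149872262916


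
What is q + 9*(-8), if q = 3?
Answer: -69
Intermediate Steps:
q + 9*(-8) = 3 + 9*(-8) = 3 - 72 = -69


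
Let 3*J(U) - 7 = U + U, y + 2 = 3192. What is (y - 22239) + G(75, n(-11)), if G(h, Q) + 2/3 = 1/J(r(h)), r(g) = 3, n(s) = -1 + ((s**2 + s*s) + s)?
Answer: -742928/39 ≈ -19049.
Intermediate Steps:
n(s) = -1 + s + 2*s**2 (n(s) = -1 + ((s**2 + s**2) + s) = -1 + (2*s**2 + s) = -1 + (s + 2*s**2) = -1 + s + 2*s**2)
y = 3190 (y = -2 + 3192 = 3190)
J(U) = 7/3 + 2*U/3 (J(U) = 7/3 + (U + U)/3 = 7/3 + (2*U)/3 = 7/3 + 2*U/3)
G(h, Q) = -17/39 (G(h, Q) = -2/3 + 1/(7/3 + (2/3)*3) = -2/3 + 1/(7/3 + 2) = -2/3 + 1/(13/3) = -2/3 + 3/13 = -17/39)
(y - 22239) + G(75, n(-11)) = (3190 - 22239) - 17/39 = -19049 - 17/39 = -742928/39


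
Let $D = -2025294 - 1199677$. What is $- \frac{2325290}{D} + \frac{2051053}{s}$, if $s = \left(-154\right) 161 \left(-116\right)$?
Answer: $\frac{13302362314623}{9275351992984} \approx 1.4342$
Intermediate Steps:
$D = -3224971$ ($D = -2025294 - 1199677 = -3224971$)
$s = 2876104$ ($s = \left(-24794\right) \left(-116\right) = 2876104$)
$- \frac{2325290}{D} + \frac{2051053}{s} = - \frac{2325290}{-3224971} + \frac{2051053}{2876104} = \left(-2325290\right) \left(- \frac{1}{3224971}\right) + 2051053 \cdot \frac{1}{2876104} = \frac{2325290}{3224971} + \frac{2051053}{2876104} = \frac{13302362314623}{9275351992984}$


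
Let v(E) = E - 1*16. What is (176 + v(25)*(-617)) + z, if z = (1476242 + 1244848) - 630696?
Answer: 2085017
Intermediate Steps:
v(E) = -16 + E (v(E) = E - 16 = -16 + E)
z = 2090394 (z = 2721090 - 630696 = 2090394)
(176 + v(25)*(-617)) + z = (176 + (-16 + 25)*(-617)) + 2090394 = (176 + 9*(-617)) + 2090394 = (176 - 5553) + 2090394 = -5377 + 2090394 = 2085017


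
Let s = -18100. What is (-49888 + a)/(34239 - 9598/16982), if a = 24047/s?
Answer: -7667346227877/5262005755000 ≈ -1.4571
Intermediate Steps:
a = -24047/18100 (a = 24047/(-18100) = 24047*(-1/18100) = -24047/18100 ≈ -1.3286)
(-49888 + a)/(34239 - 9598/16982) = (-49888 - 24047/18100)/(34239 - 9598/16982) = -902996847/(18100*(34239 - 9598*1/16982)) = -902996847/(18100*(34239 - 4799/8491)) = -902996847/(18100*290718550/8491) = -902996847/18100*8491/290718550 = -7667346227877/5262005755000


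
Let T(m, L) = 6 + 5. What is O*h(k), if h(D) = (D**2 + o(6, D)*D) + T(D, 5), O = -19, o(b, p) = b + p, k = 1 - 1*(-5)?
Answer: -2261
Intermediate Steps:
k = 6 (k = 1 + 5 = 6)
T(m, L) = 11
h(D) = 11 + D**2 + D*(6 + D) (h(D) = (D**2 + (6 + D)*D) + 11 = (D**2 + D*(6 + D)) + 11 = 11 + D**2 + D*(6 + D))
O*h(k) = -19*(11 + 6**2 + 6*(6 + 6)) = -19*(11 + 36 + 6*12) = -19*(11 + 36 + 72) = -19*119 = -2261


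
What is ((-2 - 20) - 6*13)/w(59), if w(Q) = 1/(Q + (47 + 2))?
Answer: -10800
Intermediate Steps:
w(Q) = 1/(49 + Q) (w(Q) = 1/(Q + 49) = 1/(49 + Q))
((-2 - 20) - 6*13)/w(59) = ((-2 - 20) - 6*13)/(1/(49 + 59)) = (-22 - 78)/(1/108) = -100/1/108 = -100*108 = -10800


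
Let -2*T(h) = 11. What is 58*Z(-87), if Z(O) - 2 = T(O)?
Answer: -203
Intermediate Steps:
T(h) = -11/2 (T(h) = -1/2*11 = -11/2)
Z(O) = -7/2 (Z(O) = 2 - 11/2 = -7/2)
58*Z(-87) = 58*(-7/2) = -203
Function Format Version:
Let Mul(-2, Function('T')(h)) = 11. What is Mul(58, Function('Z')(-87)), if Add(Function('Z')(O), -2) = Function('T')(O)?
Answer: -203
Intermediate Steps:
Function('T')(h) = Rational(-11, 2) (Function('T')(h) = Mul(Rational(-1, 2), 11) = Rational(-11, 2))
Function('Z')(O) = Rational(-7, 2) (Function('Z')(O) = Add(2, Rational(-11, 2)) = Rational(-7, 2))
Mul(58, Function('Z')(-87)) = Mul(58, Rational(-7, 2)) = -203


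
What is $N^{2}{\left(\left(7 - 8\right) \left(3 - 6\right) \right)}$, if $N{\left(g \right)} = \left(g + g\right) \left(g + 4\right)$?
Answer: $1764$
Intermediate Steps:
$N{\left(g \right)} = 2 g \left(4 + g\right)$
$N^{2}{\left(\left(7 - 8\right) \left(3 - 6\right) \right)} = \left(2 \left(7 - 8\right) \left(3 - 6\right) \left(4 + \left(7 - 8\right) \left(3 - 6\right)\right)\right)^{2} = \left(2 \left(\left(-1\right) \left(-3\right)\right) \left(4 - -3\right)\right)^{2} = \left(2 \cdot 3 \left(4 + 3\right)\right)^{2} = \left(2 \cdot 3 \cdot 7\right)^{2} = 42^{2} = 1764$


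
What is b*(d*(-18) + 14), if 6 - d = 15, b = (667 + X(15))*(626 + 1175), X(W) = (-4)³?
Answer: 191136528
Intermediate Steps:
X(W) = -64
b = 1086003 (b = (667 - 64)*(626 + 1175) = 603*1801 = 1086003)
d = -9 (d = 6 - 1*15 = 6 - 15 = -9)
b*(d*(-18) + 14) = 1086003*(-9*(-18) + 14) = 1086003*(162 + 14) = 1086003*176 = 191136528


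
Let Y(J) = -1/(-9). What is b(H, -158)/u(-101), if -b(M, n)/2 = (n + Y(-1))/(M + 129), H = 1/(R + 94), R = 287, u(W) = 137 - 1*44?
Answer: 180467/6856425 ≈ 0.026321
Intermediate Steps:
u(W) = 93 (u(W) = 137 - 44 = 93)
Y(J) = 1/9 (Y(J) = -1*(-1/9) = 1/9)
H = 1/381 (H = 1/(287 + 94) = 1/381 ≈ 0.0026247)
b(M, n) = -2*(1/9 + n)/(129 + M) (b(M, n) = -2*(n + 1/9)/(M + 129) = -2*(1/9 + n)/(129 + M))
b(H, -158)/u(-101) = (2*(-1 - 9*(-158))/(9*(129 + 1/381)))/93 = (2*(-1 + 1422)/(9*(49150/381)))*(1/93) = ((2/9)*(381/49150)*1421)*(1/93) = (180467/73725)*(1/93) = 180467/6856425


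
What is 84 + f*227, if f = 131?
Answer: 29821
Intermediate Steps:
84 + f*227 = 84 + 131*227 = 84 + 29737 = 29821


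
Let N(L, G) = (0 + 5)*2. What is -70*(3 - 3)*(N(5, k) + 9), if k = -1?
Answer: 0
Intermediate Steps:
N(L, G) = 10 (N(L, G) = 5*2 = 10)
-70*(3 - 3)*(N(5, k) + 9) = -70*(3 - 3)*(10 + 9) = -0*19 = -70*0 = 0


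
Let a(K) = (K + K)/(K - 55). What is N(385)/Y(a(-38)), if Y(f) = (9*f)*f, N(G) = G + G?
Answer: 369985/2888 ≈ 128.11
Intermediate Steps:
N(G) = 2*G
a(K) = 2*K/(-55 + K) (a(K) = (2*K)/(-55 + K) = 2*K/(-55 + K))
Y(f) = 9*f²
N(385)/Y(a(-38)) = (2*385)/((9*(2*(-38)/(-55 - 38))²)) = 770/((9*(2*(-38)/(-93))²)) = 770/((9*(2*(-38)*(-1/93))²)) = 770/((9*(76/93)²)) = 770/((9*(5776/8649))) = 770/(5776/961) = 770*(961/5776) = 369985/2888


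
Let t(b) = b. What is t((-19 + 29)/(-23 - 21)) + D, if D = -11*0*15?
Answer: -5/22 ≈ -0.22727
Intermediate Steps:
D = 0 (D = 0*15 = 0)
t((-19 + 29)/(-23 - 21)) + D = (-19 + 29)/(-23 - 21) + 0 = 10/(-44) + 0 = 10*(-1/44) + 0 = -5/22 + 0 = -5/22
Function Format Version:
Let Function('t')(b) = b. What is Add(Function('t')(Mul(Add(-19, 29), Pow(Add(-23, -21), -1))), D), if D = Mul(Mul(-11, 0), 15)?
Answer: Rational(-5, 22) ≈ -0.22727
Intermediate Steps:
D = 0 (D = Mul(0, 15) = 0)
Add(Function('t')(Mul(Add(-19, 29), Pow(Add(-23, -21), -1))), D) = Add(Mul(Add(-19, 29), Pow(Add(-23, -21), -1)), 0) = Add(Mul(10, Pow(-44, -1)), 0) = Add(Mul(10, Rational(-1, 44)), 0) = Add(Rational(-5, 22), 0) = Rational(-5, 22)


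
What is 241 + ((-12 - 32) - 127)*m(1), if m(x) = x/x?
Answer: 70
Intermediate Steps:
m(x) = 1
241 + ((-12 - 32) - 127)*m(1) = 241 + ((-12 - 32) - 127)*1 = 241 + (-44 - 127)*1 = 241 - 171*1 = 241 - 171 = 70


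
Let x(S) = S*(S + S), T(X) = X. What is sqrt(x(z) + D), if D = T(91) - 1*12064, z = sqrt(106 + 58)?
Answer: I*sqrt(11645) ≈ 107.91*I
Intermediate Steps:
z = 2*sqrt(41) (z = sqrt(164) = 2*sqrt(41) ≈ 12.806)
D = -11973 (D = 91 - 1*12064 = 91 - 12064 = -11973)
x(S) = 2*S**2 (x(S) = S*(2*S) = 2*S**2)
sqrt(x(z) + D) = sqrt(2*(2*sqrt(41))**2 - 11973) = sqrt(2*164 - 11973) = sqrt(328 - 11973) = sqrt(-11645) = I*sqrt(11645)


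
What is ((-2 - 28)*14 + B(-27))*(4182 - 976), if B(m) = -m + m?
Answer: -1346520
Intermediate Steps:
B(m) = 0
((-2 - 28)*14 + B(-27))*(4182 - 976) = ((-2 - 28)*14 + 0)*(4182 - 976) = (-30*14 + 0)*3206 = (-420 + 0)*3206 = -420*3206 = -1346520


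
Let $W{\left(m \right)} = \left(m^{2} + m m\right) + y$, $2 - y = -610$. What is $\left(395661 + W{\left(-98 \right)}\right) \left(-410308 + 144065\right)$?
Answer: $-110618907883$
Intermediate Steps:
$y = 612$ ($y = 2 - -610 = 2 + 610 = 612$)
$W{\left(m \right)} = 612 + 2 m^{2}$ ($W{\left(m \right)} = \left(m^{2} + m m\right) + 612 = \left(m^{2} + m^{2}\right) + 612 = 2 m^{2} + 612 = 612 + 2 m^{2}$)
$\left(395661 + W{\left(-98 \right)}\right) \left(-410308 + 144065\right) = \left(395661 + \left(612 + 2 \left(-98\right)^{2}\right)\right) \left(-410308 + 144065\right) = \left(395661 + \left(612 + 2 \cdot 9604\right)\right) \left(-266243\right) = \left(395661 + \left(612 + 19208\right)\right) \left(-266243\right) = \left(395661 + 19820\right) \left(-266243\right) = 415481 \left(-266243\right) = -110618907883$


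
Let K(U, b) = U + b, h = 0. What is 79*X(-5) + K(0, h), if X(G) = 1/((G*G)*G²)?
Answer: 79/625 ≈ 0.12640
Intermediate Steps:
X(G) = G⁻⁴ (X(G) = 1/(G²*G²) = 1/(G⁴) = G⁻⁴)
79*X(-5) + K(0, h) = 79/(-5)⁴ + (0 + 0) = 79*(1/625) + 0 = 79/625 + 0 = 79/625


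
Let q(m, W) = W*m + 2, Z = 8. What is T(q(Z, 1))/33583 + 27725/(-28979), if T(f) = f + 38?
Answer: -929697683/973201757 ≈ -0.95530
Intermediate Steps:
q(m, W) = 2 + W*m
T(f) = 38 + f
T(q(Z, 1))/33583 + 27725/(-28979) = (38 + (2 + 1*8))/33583 + 27725/(-28979) = (38 + (2 + 8))*(1/33583) + 27725*(-1/28979) = (38 + 10)*(1/33583) - 27725/28979 = 48*(1/33583) - 27725/28979 = 48/33583 - 27725/28979 = -929697683/973201757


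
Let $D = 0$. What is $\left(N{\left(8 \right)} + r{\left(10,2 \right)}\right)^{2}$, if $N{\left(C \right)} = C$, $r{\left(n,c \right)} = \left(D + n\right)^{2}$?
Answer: $11664$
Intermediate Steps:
$r{\left(n,c \right)} = n^{2}$ ($r{\left(n,c \right)} = \left(0 + n\right)^{2} = n^{2}$)
$\left(N{\left(8 \right)} + r{\left(10,2 \right)}\right)^{2} = \left(8 + 10^{2}\right)^{2} = \left(8 + 100\right)^{2} = 108^{2} = 11664$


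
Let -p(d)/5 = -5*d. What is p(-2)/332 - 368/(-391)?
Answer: 2231/2822 ≈ 0.79057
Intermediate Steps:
p(d) = 25*d (p(d) = -(-25)*d = 25*d)
p(-2)/332 - 368/(-391) = (25*(-2))/332 - 368/(-391) = -50*1/332 - 368*(-1/391) = -25/166 + 16/17 = 2231/2822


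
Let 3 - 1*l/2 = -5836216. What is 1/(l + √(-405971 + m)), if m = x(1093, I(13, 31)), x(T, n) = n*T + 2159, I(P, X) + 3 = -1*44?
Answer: 11672438/136245809319027 - I*√455183/136245809319027 ≈ 8.5672e-8 - 4.9519e-12*I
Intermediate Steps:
l = 11672438 (l = 6 - 2*(-5836216) = 6 + 11672432 = 11672438)
I(P, X) = -47 (I(P, X) = -3 - 1*44 = -3 - 44 = -47)
x(T, n) = 2159 + T*n (x(T, n) = T*n + 2159 = 2159 + T*n)
m = -49212 (m = 2159 + 1093*(-47) = 2159 - 51371 = -49212)
1/(l + √(-405971 + m)) = 1/(11672438 + √(-405971 - 49212)) = 1/(11672438 + √(-455183)) = 1/(11672438 + I*√455183)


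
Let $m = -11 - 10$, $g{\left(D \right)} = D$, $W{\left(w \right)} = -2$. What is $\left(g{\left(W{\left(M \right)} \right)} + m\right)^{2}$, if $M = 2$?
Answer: $529$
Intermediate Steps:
$m = -21$ ($m = -11 - 10 = -21$)
$\left(g{\left(W{\left(M \right)} \right)} + m\right)^{2} = \left(-2 - 21\right)^{2} = \left(-23\right)^{2} = 529$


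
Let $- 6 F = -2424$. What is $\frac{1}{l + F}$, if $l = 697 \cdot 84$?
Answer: $\frac{1}{58952} \approx 1.6963 \cdot 10^{-5}$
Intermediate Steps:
$F = 404$ ($F = \left(- \frac{1}{6}\right) \left(-2424\right) = 404$)
$l = 58548$
$\frac{1}{l + F} = \frac{1}{58548 + 404} = \frac{1}{58952}$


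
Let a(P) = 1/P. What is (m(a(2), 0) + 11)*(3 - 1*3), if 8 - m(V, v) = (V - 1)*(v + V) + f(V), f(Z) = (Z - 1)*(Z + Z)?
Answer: 0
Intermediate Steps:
f(Z) = 2*Z*(-1 + Z) (f(Z) = (-1 + Z)*(2*Z) = 2*Z*(-1 + Z))
a(P) = 1/P
m(V, v) = 8 - (-1 + V)*(V + v) - 2*V*(-1 + V) (m(V, v) = 8 - ((V - 1)*(v + V) + 2*V*(-1 + V)) = 8 - ((-1 + V)*(V + v) + 2*V*(-1 + V)) = 8 + (-(-1 + V)*(V + v) - 2*V*(-1 + V)) = 8 - (-1 + V)*(V + v) - 2*V*(-1 + V))
(m(a(2), 0) + 11)*(3 - 1*3) = ((8 + 0 - 3*(1/2)² + 3/2 - 1*0/2) + 11)*(3 - 1*3) = ((8 + 0 - 3*(½)² + 3*(½) - 1*½*0) + 11)*(3 - 3) = ((8 + 0 - 3*¼ + 3/2 + 0) + 11)*0 = ((8 + 0 - ¾ + 3/2 + 0) + 11)*0 = (35/4 + 11)*0 = (79/4)*0 = 0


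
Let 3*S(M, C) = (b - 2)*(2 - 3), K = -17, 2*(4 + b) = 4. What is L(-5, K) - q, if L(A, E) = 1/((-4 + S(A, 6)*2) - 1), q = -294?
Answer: 2055/7 ≈ 293.57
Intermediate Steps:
b = -2 (b = -4 + (½)*4 = -4 + 2 = -2)
S(M, C) = 4/3 (S(M, C) = ((-2 - 2)*(2 - 3))/3 = (-4*(-1))/3 = (⅓)*4 = 4/3)
L(A, E) = -3/7 (L(A, E) = 1/((-4 + (4/3)*2) - 1) = 1/((-4 + 8/3) - 1) = 1/(-4/3 - 1) = 1/(-7/3) = -3/7)
L(-5, K) - q = -3/7 - 1*(-294) = -3/7 + 294 = 2055/7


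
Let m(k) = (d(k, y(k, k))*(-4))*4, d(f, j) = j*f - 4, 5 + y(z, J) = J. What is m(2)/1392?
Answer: 10/87 ≈ 0.11494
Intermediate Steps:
y(z, J) = -5 + J
d(f, j) = -4 + f*j (d(f, j) = f*j - 4 = -4 + f*j)
m(k) = 64 - 16*k*(-5 + k) (m(k) = ((-4 + k*(-5 + k))*(-4))*4 = (16 - 4*k*(-5 + k))*4 = 64 - 16*k*(-5 + k))
m(2)/1392 = (64 - 16*2*(-5 + 2))/1392 = (64 - 16*2*(-3))/1392 = (64 + 96)/1392 = (1/1392)*160 = 10/87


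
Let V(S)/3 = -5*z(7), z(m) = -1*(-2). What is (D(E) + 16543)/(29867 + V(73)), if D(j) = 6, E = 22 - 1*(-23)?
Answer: 16549/29837 ≈ 0.55465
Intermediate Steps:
z(m) = 2
E = 45 (E = 22 + 23 = 45)
V(S) = -30 (V(S) = 3*(-5*2) = 3*(-10) = -30)
(D(E) + 16543)/(29867 + V(73)) = (6 + 16543)/(29867 - 30) = 16549/29837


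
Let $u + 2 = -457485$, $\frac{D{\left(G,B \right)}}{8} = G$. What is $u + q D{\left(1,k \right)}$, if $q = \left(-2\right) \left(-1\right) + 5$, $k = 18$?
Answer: $-457431$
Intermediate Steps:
$D{\left(G,B \right)} = 8 G$
$u = -457487$ ($u = -2 - 457485 = -457487$)
$q = 7$ ($q = 2 + 5 = 7$)
$u + q D{\left(1,k \right)} = -457487 + 7 \cdot 8 \cdot 1 = -457487 + 7 \cdot 8 = -457487 + 56 = -457431$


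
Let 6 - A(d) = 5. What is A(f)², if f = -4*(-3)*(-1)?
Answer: 1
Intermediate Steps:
f = -12 (f = 12*(-1) = -12)
A(d) = 1 (A(d) = 6 - 1*5 = 6 - 5 = 1)
A(f)² = 1² = 1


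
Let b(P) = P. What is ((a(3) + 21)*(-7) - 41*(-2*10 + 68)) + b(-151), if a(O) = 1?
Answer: -2273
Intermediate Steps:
((a(3) + 21)*(-7) - 41*(-2*10 + 68)) + b(-151) = ((1 + 21)*(-7) - 41*(-2*10 + 68)) - 151 = (22*(-7) - 41*(-20 + 68)) - 151 = (-154 - 41*48) - 151 = (-154 - 1968) - 151 = -2122 - 151 = -2273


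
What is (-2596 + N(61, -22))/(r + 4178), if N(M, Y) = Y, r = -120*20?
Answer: -187/127 ≈ -1.4724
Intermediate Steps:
r = -2400
(-2596 + N(61, -22))/(r + 4178) = (-2596 - 22)/(-2400 + 4178) = -2618/1778 = -2618*1/1778 = -187/127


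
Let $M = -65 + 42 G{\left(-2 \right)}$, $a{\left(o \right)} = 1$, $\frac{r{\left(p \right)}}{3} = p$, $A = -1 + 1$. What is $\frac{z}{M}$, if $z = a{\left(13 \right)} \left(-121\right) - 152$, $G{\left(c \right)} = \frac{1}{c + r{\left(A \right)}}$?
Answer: $\frac{273}{86} \approx 3.1744$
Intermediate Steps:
$A = 0$
$r{\left(p \right)} = 3 p$
$G{\left(c \right)} = \frac{1}{c}$ ($G{\left(c \right)} = \frac{1}{c + 3 \cdot 0} = \frac{1}{c + 0} = \frac{1}{c}$)
$z = -273$ ($z = 1 \left(-121\right) - 152 = -121 - 152 = -273$)
$M = -86$ ($M = -65 + \frac{42}{-2} = -65 + 42 \left(- \frac{1}{2}\right) = -65 - 21 = -86$)
$\frac{z}{M} = - \frac{273}{-86} = \left(-273\right) \left(- \frac{1}{86}\right) = \frac{273}{86}$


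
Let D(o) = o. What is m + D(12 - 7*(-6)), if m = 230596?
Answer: 230650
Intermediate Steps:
m + D(12 - 7*(-6)) = 230596 + (12 - 7*(-6)) = 230596 + (12 + 42) = 230596 + 54 = 230650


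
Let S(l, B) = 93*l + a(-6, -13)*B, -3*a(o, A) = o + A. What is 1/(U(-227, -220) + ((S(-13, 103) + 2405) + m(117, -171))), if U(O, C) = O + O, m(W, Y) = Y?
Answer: 3/3670 ≈ 0.00081744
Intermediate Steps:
a(o, A) = -A/3 - o/3 (a(o, A) = -(o + A)/3 = -(A + o)/3 = -A/3 - o/3)
S(l, B) = 93*l + 19*B/3 (S(l, B) = 93*l + (-⅓*(-13) - ⅓*(-6))*B = 93*l + (13/3 + 2)*B = 93*l + 19*B/3)
U(O, C) = 2*O
1/(U(-227, -220) + ((S(-13, 103) + 2405) + m(117, -171))) = 1/(2*(-227) + (((93*(-13) + (19/3)*103) + 2405) - 171)) = 1/(-454 + (((-1209 + 1957/3) + 2405) - 171)) = 1/(-454 + ((-1670/3 + 2405) - 171)) = 1/(-454 + (5545/3 - 171)) = 1/(-454 + 5032/3) = 1/(3670/3) = 3/3670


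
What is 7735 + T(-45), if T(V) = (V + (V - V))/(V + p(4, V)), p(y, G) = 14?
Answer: 239830/31 ≈ 7736.5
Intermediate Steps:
T(V) = V/(14 + V) (T(V) = (V + (V - V))/(V + 14) = (V + 0)/(14 + V) = V/(14 + V))
7735 + T(-45) = 7735 - 45/(14 - 45) = 7735 - 45/(-31) = 7735 - 45*(-1/31) = 7735 + 45/31 = 239830/31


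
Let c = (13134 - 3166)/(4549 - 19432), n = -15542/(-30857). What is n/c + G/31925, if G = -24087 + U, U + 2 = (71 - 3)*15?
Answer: -7240122414397/4909786869400 ≈ -1.4746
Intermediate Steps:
U = 1018 (U = -2 + (71 - 3)*15 = -2 + 68*15 = -2 + 1020 = 1018)
n = 15542/30857 (n = -15542*(-1/30857) = 15542/30857 ≈ 0.50368)
c = -9968/14883 (c = 9968/(-14883) = 9968*(-1/14883) = -9968/14883 ≈ -0.66976)
G = -23069 (G = -24087 + 1018 = -23069)
n/c + G/31925 = 15542/(30857*(-9968/14883)) - 23069/31925 = (15542/30857)*(-14883/9968) - 23069*1/31925 = -115655793/153791288 - 23069/31925 = -7240122414397/4909786869400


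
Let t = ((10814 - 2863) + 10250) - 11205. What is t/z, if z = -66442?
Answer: -3498/33221 ≈ -0.10529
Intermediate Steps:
t = 6996 (t = (7951 + 10250) - 11205 = 18201 - 11205 = 6996)
t/z = 6996/(-66442) = 6996*(-1/66442) = -3498/33221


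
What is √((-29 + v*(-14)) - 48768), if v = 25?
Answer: 7*I*√1003 ≈ 221.69*I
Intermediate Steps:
√((-29 + v*(-14)) - 48768) = √((-29 + 25*(-14)) - 48768) = √((-29 - 350) - 48768) = √(-379 - 48768) = √(-49147) = 7*I*√1003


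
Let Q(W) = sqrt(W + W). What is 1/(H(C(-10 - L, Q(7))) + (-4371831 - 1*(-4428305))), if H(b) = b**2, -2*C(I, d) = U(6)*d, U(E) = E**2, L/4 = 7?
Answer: 1/61010 ≈ 1.6391e-5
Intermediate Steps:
L = 28 (L = 4*7 = 28)
Q(W) = sqrt(2)*sqrt(W) (Q(W) = sqrt(2*W) = sqrt(2)*sqrt(W))
C(I, d) = -18*d (C(I, d) = -6**2*d/2 = -18*d)
1/(H(C(-10 - L, Q(7))) + (-4371831 - 1*(-4428305))) = 1/((-18*sqrt(2)*sqrt(7))**2 + (-4371831 - 1*(-4428305))) = 1/((-18*sqrt(14))**2 + (-4371831 + 4428305)) = 1/(4536 + 56474) = 1/61010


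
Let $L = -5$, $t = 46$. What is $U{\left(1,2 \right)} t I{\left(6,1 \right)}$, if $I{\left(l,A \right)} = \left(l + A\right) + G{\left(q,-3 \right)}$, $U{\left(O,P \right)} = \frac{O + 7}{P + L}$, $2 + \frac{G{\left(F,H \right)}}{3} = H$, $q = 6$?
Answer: $\frac{2944}{3} \approx 981.33$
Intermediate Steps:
$G{\left(F,H \right)} = -6 + 3 H$
$U{\left(O,P \right)} = \frac{7 + O}{-5 + P}$ ($U{\left(O,P \right)} = \frac{O + 7}{P - 5} = \frac{7 + O}{-5 + P}$)
$I{\left(l,A \right)} = -15 + A + l$ ($I{\left(l,A \right)} = \left(l + A\right) + \left(-6 + 3 \left(-3\right)\right) = \left(A + l\right) - 15 = -15 + A + l$)
$U{\left(1,2 \right)} t I{\left(6,1 \right)} = \frac{7 + 1}{-5 + 2} \cdot 46 \left(-15 + 1 + 6\right) = \frac{1}{-3} \cdot 8 \cdot 46 \left(-8\right) = \left(- \frac{1}{3}\right) 8 \cdot 46 \left(-8\right) = \left(- \frac{8}{3}\right) 46 \left(-8\right) = \left(- \frac{368}{3}\right) \left(-8\right) = \frac{2944}{3}$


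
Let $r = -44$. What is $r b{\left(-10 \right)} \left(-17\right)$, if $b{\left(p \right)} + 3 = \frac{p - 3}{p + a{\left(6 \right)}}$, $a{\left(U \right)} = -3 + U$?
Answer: $- \frac{5984}{7} \approx -854.86$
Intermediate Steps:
$b{\left(p \right)} = -3 + \frac{-3 + p}{3 + p}$ ($b{\left(p \right)} = -3 + \frac{p - 3}{p + \left(-3 + 6\right)} = -3 + \frac{-3 + p}{p + 3} = -3 + \frac{-3 + p}{3 + p}$)
$r b{\left(-10 \right)} \left(-17\right) = - 44 \frac{2 \left(-6 - -10\right)}{3 - 10} \left(-17\right) = - 44 \frac{2 \left(-6 + 10\right)}{-7} \left(-17\right) = - 44 \cdot 2 \left(- \frac{1}{7}\right) 4 \left(-17\right) = \left(-44\right) \left(- \frac{8}{7}\right) \left(-17\right) = \frac{352}{7} \left(-17\right) = - \frac{5984}{7}$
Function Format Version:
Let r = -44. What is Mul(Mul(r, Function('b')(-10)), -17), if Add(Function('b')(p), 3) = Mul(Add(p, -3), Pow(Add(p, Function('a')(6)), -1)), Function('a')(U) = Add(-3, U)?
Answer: Rational(-5984, 7) ≈ -854.86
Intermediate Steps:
Function('b')(p) = Add(-3, Mul(Pow(Add(3, p), -1), Add(-3, p))) (Function('b')(p) = Add(-3, Mul(Add(p, -3), Pow(Add(p, Add(-3, 6)), -1))) = Add(-3, Mul(Add(-3, p), Pow(Add(p, 3), -1))) = Add(-3, Mul(Add(-3, p), Pow(Add(3, p), -1))) = Add(-3, Mul(Pow(Add(3, p), -1), Add(-3, p))))
Mul(Mul(r, Function('b')(-10)), -17) = Mul(Mul(-44, Mul(2, Pow(Add(3, -10), -1), Add(-6, Mul(-1, -10)))), -17) = Mul(Mul(-44, Mul(2, Pow(-7, -1), Add(-6, 10))), -17) = Mul(Mul(-44, Mul(2, Rational(-1, 7), 4)), -17) = Mul(Mul(-44, Rational(-8, 7)), -17) = Mul(Rational(352, 7), -17) = Rational(-5984, 7)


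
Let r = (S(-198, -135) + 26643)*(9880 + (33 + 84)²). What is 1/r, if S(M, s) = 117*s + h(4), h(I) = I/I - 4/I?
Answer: 1/255676512 ≈ 3.9112e-9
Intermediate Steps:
h(I) = 1 - 4/I
S(M, s) = 117*s (S(M, s) = 117*s + (-4 + 4)/4 = 117*s + (¼)*0 = 117*s + 0 = 117*s)
r = 255676512 (r = (117*(-135) + 26643)*(9880 + (33 + 84)²) = (-15795 + 26643)*(9880 + 117²) = 10848*(9880 + 13689) = 10848*23569 = 255676512)
1/r = 1/255676512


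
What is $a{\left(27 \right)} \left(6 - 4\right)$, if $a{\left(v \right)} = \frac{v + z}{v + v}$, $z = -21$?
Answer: $\frac{2}{9} \approx 0.22222$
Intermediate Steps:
$a{\left(v \right)} = \frac{-21 + v}{2 v}$ ($a{\left(v \right)} = \frac{v - 21}{v + v} = \frac{-21 + v}{2 v}$)
$a{\left(27 \right)} \left(6 - 4\right) = \frac{-21 + 27}{2 \cdot 27} \left(6 - 4\right) = \frac{1}{2} \cdot \frac{1}{27} \cdot 6 \left(6 - 4\right) = \frac{1}{9} \cdot 2 = \frac{2}{9}$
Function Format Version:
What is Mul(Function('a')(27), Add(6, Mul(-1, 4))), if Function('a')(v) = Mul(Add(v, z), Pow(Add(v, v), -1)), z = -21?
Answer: Rational(2, 9) ≈ 0.22222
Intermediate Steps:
Function('a')(v) = Mul(Rational(1, 2), Pow(v, -1), Add(-21, v)) (Function('a')(v) = Mul(Add(v, -21), Pow(Add(v, v), -1)) = Mul(Add(-21, v), Pow(Mul(2, v), -1)) = Mul(Add(-21, v), Mul(Rational(1, 2), Pow(v, -1))) = Mul(Rational(1, 2), Pow(v, -1), Add(-21, v)))
Mul(Function('a')(27), Add(6, Mul(-1, 4))) = Mul(Mul(Rational(1, 2), Pow(27, -1), Add(-21, 27)), Add(6, Mul(-1, 4))) = Mul(Mul(Rational(1, 2), Rational(1, 27), 6), Add(6, -4)) = Mul(Rational(1, 9), 2) = Rational(2, 9)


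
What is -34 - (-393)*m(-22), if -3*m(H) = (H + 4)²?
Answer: -42478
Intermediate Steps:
m(H) = -(4 + H)²/3 (m(H) = -(H + 4)²/3 = -(4 + H)²/3)
-34 - (-393)*m(-22) = -34 - (-393)*(-(4 - 22)²/3) = -34 - (-393)*(-⅓*(-18)²) = -34 - (-393)*(-⅓*324) = -34 - (-393)*(-108) = -34 - 393*108 = -34 - 42444 = -42478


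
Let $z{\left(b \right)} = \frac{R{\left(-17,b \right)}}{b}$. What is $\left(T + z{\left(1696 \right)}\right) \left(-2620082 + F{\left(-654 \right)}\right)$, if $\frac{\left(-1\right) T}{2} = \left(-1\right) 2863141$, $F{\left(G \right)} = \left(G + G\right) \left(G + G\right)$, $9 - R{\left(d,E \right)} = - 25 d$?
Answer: $- \frac{275941237556394}{53} \approx -5.2064 \cdot 10^{12}$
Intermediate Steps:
$R{\left(d,E \right)} = 9 + 25 d$ ($R{\left(d,E \right)} = 9 - - 25 d = 9 + 25 d$)
$z{\left(b \right)} = - \frac{416}{b}$ ($z{\left(b \right)} = \frac{9 + 25 \left(-17\right)}{b} = \frac{9 - 425}{b} = - \frac{416}{b}$)
$F{\left(G \right)} = 4 G^{2}$ ($F{\left(G \right)} = 2 G 2 G = 4 G^{2}$)
$T = 5726282$ ($T = - 2 \left(\left(-1\right) 2863141\right) = \left(-2\right) \left(-2863141\right) = 5726282$)
$\left(T + z{\left(1696 \right)}\right) \left(-2620082 + F{\left(-654 \right)}\right) = \left(5726282 - \frac{416}{1696}\right) \left(-2620082 + 4 \left(-654\right)^{2}\right) = \left(5726282 - \frac{13}{53}\right) \left(-2620082 + 4 \cdot 427716\right) = \left(5726282 - \frac{13}{53}\right) \left(-2620082 + 1710864\right) = \frac{303492933}{53} \left(-909218\right) = - \frac{275941237556394}{53}$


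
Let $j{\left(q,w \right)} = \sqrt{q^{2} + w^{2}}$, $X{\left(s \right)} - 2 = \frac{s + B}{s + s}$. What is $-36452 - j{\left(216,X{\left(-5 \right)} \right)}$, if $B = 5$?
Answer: $-36452 - 2 \sqrt{11665} \approx -36668.0$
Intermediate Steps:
$X{\left(s \right)} = 2 + \frac{5 + s}{2 s}$ ($X{\left(s \right)} = 2 + \frac{s + 5}{s + s} = 2 + \frac{5 + s}{2 s}$)
$-36452 - j{\left(216,X{\left(-5 \right)} \right)} = -36452 - \sqrt{216^{2} + \left(\frac{5 \left(1 - 5\right)}{2 \left(-5\right)}\right)^{2}} = -36452 - \sqrt{46656 + \left(\frac{5}{2} \left(- \frac{1}{5}\right) \left(-4\right)\right)^{2}} = -36452 - \sqrt{46656 + 2^{2}} = -36452 - \sqrt{46656 + 4} = -36452 - \sqrt{46660} = -36452 - 2 \sqrt{11665}$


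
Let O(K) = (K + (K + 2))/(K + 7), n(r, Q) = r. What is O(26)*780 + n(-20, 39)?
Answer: 13820/11 ≈ 1256.4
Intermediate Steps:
O(K) = (2 + 2*K)/(7 + K) (O(K) = (K + (2 + K))/(7 + K) = (2 + 2*K)/(7 + K))
O(26)*780 + n(-20, 39) = (2*(1 + 26)/(7 + 26))*780 - 20 = (2*27/33)*780 - 20 = (2*(1/33)*27)*780 - 20 = (18/11)*780 - 20 = 14040/11 - 20 = 13820/11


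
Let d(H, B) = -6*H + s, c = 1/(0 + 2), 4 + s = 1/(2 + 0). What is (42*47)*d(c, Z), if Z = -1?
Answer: -12831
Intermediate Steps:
s = -7/2 (s = -4 + 1/(2 + 0) = -4 + 1/2 = -4 + ½ = -7/2 ≈ -3.5000)
c = ½ (c = 1/2 = ½ ≈ 0.50000)
d(H, B) = -7/2 - 6*H (d(H, B) = -6*H - 7/2 = -7/2 - 6*H)
(42*47)*d(c, Z) = (42*47)*(-7/2 - 6*½) = 1974*(-7/2 - 3) = 1974*(-13/2) = -12831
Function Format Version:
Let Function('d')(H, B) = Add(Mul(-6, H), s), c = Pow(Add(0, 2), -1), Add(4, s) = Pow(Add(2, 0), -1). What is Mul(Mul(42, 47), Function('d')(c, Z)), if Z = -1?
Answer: -12831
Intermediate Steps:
s = Rational(-7, 2) (s = Add(-4, Pow(Add(2, 0), -1)) = Add(-4, Pow(2, -1)) = Add(-4, Rational(1, 2)) = Rational(-7, 2) ≈ -3.5000)
c = Rational(1, 2) (c = Pow(2, -1) = Rational(1, 2) ≈ 0.50000)
Function('d')(H, B) = Add(Rational(-7, 2), Mul(-6, H)) (Function('d')(H, B) = Add(Mul(-6, H), Rational(-7, 2)) = Add(Rational(-7, 2), Mul(-6, H)))
Mul(Mul(42, 47), Function('d')(c, Z)) = Mul(Mul(42, 47), Add(Rational(-7, 2), Mul(-6, Rational(1, 2)))) = Mul(1974, Add(Rational(-7, 2), -3)) = Mul(1974, Rational(-13, 2)) = -12831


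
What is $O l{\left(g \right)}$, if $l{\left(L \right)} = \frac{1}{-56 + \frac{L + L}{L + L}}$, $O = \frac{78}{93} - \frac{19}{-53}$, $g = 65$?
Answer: $- \frac{1967}{90365} \approx -0.021767$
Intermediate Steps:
$O = \frac{1967}{1643}$ ($O = 78 \cdot \frac{1}{93} - - \frac{19}{53} = \frac{26}{31} + \frac{19}{53} = \frac{1967}{1643} \approx 1.1972$)
$l{\left(L \right)} = - \frac{1}{55}$ ($l{\left(L \right)} = \frac{1}{-56 + \frac{2 L}{2 L}} = \frac{1}{-56 + 2 L \frac{1}{2 L}} = \frac{1}{-56 + 1} = \frac{1}{-55} = - \frac{1}{55}$)
$O l{\left(g \right)} = \frac{1967}{1643} \left(- \frac{1}{55}\right) = - \frac{1967}{90365}$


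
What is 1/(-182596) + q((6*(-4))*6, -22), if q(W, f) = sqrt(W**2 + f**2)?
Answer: -1/182596 + 2*sqrt(5305) ≈ 145.67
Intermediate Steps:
1/(-182596) + q((6*(-4))*6, -22) = 1/(-182596) + sqrt(((6*(-4))*6)**2 + (-22)**2) = -1/182596 + sqrt((-24*6)**2 + 484) = -1/182596 + sqrt((-144)**2 + 484) = -1/182596 + sqrt(20736 + 484) = -1/182596 + sqrt(21220) = -1/182596 + 2*sqrt(5305)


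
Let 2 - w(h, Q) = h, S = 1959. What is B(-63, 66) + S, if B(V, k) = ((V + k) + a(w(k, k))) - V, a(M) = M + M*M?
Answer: 6057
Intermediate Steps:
w(h, Q) = 2 - h
a(M) = M + M²
B(V, k) = k + (2 - k)*(3 - k) (B(V, k) = ((V + k) + (2 - k)*(1 + (2 - k))) - V = ((V + k) + (2 - k)*(3 - k)) - V = (V + k + (2 - k)*(3 - k)) - V = k + (2 - k)*(3 - k))
B(-63, 66) + S = (66 + (-3 + 66)*(-2 + 66)) + 1959 = (66 + 63*64) + 1959 = (66 + 4032) + 1959 = 4098 + 1959 = 6057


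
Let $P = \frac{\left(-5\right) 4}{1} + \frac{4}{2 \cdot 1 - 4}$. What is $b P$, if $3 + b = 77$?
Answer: $-1628$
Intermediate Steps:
$b = 74$ ($b = -3 + 77 = 74$)
$P = -22$ ($P = \left(-20\right) 1 + \frac{4}{2 - 4} = -20 + \frac{4}{-2} = -20 + 4 \left(- \frac{1}{2}\right) = -20 - 2 = -22$)
$b P = 74 \left(-22\right) = -1628$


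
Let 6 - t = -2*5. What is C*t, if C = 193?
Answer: 3088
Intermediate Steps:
t = 16 (t = 6 - (-2)*5 = 6 - 1*(-10) = 6 + 10 = 16)
C*t = 193*16 = 3088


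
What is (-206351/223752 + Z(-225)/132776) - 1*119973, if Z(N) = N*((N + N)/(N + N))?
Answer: -111384149214521/928402986 ≈ -1.1997e+5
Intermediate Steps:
Z(N) = N (Z(N) = N*((2*N)/((2*N))) = N*((2*N)*(1/(2*N))) = N*1 = N)
(-206351/223752 + Z(-225)/132776) - 1*119973 = (-206351/223752 - 225/132776) - 1*119973 = (-206351*1/223752 - 225*1/132776) - 119973 = (-206351/223752 - 225/132776) - 119973 = -857775143/928402986 - 119973 = -111384149214521/928402986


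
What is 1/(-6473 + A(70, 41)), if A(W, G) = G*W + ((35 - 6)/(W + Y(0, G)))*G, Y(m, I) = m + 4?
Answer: -74/265433 ≈ -0.00027879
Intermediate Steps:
Y(m, I) = 4 + m
A(W, G) = G*W + 29*G/(4 + W) (A(W, G) = G*W + ((35 - 6)/(W + (4 + 0)))*G = G*W + (29/(W + 4))*G = G*W + (29/(4 + W))*G = G*W + 29*G/(4 + W))
1/(-6473 + A(70, 41)) = 1/(-6473 + 41*(29 + 70² + 4*70)/(4 + 70)) = 1/(-6473 + 41*(29 + 4900 + 280)/74) = 1/(-6473 + 41*(1/74)*5209) = 1/(-6473 + 213569/74) = 1/(-265433/74) = -74/265433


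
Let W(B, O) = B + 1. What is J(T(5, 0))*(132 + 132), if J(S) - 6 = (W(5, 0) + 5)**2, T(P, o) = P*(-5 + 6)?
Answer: 33528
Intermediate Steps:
W(B, O) = 1 + B
T(P, o) = P (T(P, o) = P*1 = P)
J(S) = 127 (J(S) = 6 + ((1 + 5) + 5)**2 = 6 + (6 + 5)**2 = 6 + 11**2 = 6 + 121 = 127)
J(T(5, 0))*(132 + 132) = 127*(132 + 132) = 127*264 = 33528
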